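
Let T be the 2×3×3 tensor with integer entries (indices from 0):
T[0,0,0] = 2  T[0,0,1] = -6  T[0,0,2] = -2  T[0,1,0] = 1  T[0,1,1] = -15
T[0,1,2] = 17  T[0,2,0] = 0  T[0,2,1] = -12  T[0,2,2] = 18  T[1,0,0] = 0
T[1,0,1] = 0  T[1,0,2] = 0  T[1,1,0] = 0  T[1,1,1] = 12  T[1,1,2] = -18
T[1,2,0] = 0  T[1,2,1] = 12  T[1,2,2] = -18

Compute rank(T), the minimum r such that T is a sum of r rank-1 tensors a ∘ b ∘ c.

Lower bound: the mode-3 unfolding of T (rows indexed by k, columns by (i,j) = (0,0), (0,1), (0,2), (1,0), (1,1), (1,2)) is [[2, 1, 0, 0, 0, 0], [-6, -15, -12, 0, 12, 12], [-2, 17, 18, 0, -18, -18]].
There the 2×2 minor on rows k ∈ {0, 1}, columns (i,j) ∈ {(0,0), (0,1)} is det [[2, 1], [-6, -15]] = -24 ≠ 0, so this unfolding has rank ≥ 2; CP rank is at least every unfolding rank, so rank(T) ≥ 2. (Unfolding ranks only ever bound the CP rank from below — rank(T) can be strictly larger than all of them — so the matching upper bound has to come from an explicit 2-term decomposition.)
Upper bound — finding two terms. Write S_k = T[:,:,k] for the frontal slices: S₀ = [[2, 1, 0], [0, 0, 0]], S₁ = [[-6, -15, -12], [0, 12, 12]], S₂ = [[-2, 17, 18], [0, -18, -18]].
If T = a₁ ∘ b₁ ∘ c₁ + a₂ ∘ b₂ ∘ c₂ then each S_k = c₁[k]·a₁b₁ᵀ + c₂[k]·a₂b₂ᵀ. S₀ and S₁ are linearly independent, so a₁b₁ᵀ and a₂b₂ᵀ must span the same plane of matrices: they are the rank-1 matrices of the form x·S₀ + y·S₁.
The 2×2 minor of x·S₀ + y·S₁ on rows {0,1}, columns {0,1} is 24·xy − 72·y² = 24·(x − 3·y)(y), vanishing at (x:y) = (3:1) and (1:0).
M₁ = 3·S₀ + S₁ = [[0, -12, -12], [0, 12, 12]] = (-12)·[1, -1][0, 1, 1]ᵀ and M₂ = S₀ = [[2, 1, 0], [0, 0, 0]] = [1, 0][2, 1, 0]ᵀ, so take a₁ = [1, -1], b₁ = [0, 1, 1], a₂ = [1, 0], b₂ = [2, 1, 0].
Each slice is an integer combination of E₁ = a₁b₁ᵀ and E₂ = a₂b₂ᵀ: S₀ = E₂, S₁ = −12·E₁ − 3·E₂, S₂ = 18·E₁ − E₂; reading off coefficients, c₁ = [0, -12, 18] and c₂ = [1, -3, -1].
Hence T = [1, -1] ∘ [0, 1, 1] ∘ [0, -12, 18] + [1, 0] ∘ [2, 1, 0] ∘ [1, -3, -1], so rank(T) ≤ 2.
These bounds meet, so rank(T) = 2.

2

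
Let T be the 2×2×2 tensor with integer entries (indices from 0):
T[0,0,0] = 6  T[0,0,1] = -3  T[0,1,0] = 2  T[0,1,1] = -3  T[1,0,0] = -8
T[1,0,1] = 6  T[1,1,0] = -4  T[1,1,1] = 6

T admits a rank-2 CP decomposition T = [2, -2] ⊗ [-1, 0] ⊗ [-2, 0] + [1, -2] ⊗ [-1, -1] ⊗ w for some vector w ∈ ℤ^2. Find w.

w = [-2, 3]

Subtract the known terms from T to get the rank-1 residual R = [1, -2] ⊗ [-1, -1] ⊗ w, so R[i,j,k] = a[i]·b[j]·w[k]. Pick indices with nonzero a[0]·b[0] = (1)·(-1) = -1. Only the fibre through (0,0,·) is needed: R[0,0,:] = T[0,0,:] − Σₗ aₗ[0]bₗ[0]cₗ = [6, -3] − (2)·(-1)·[-2, 0] = [2, -3]. Then w[k] = R[0,0,k] / -1 for each k, giving w = [2, -3] / -1 = [-2, 3].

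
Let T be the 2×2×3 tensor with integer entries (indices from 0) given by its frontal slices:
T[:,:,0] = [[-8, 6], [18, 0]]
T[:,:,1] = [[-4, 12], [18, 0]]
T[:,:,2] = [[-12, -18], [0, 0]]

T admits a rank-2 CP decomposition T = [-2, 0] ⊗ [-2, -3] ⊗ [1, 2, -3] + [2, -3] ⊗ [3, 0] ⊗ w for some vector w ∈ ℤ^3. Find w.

w = [-2, -2, 0]

Subtract the known terms from T to get the rank-1 residual R = [2, -3] ⊗ [3, 0] ⊗ w, so R[i,j,k] = a[i]·b[j]·w[k]. Pick indices with nonzero a[0]·b[0] = (2)·(3) = 6. Only the fibre through (0,0,·) is needed: R[0,0,:] = T[0,0,:] − Σₗ aₗ[0]bₗ[0]cₗ = [-8, -4, -12] − (-2)·(-2)·[1, 2, -3] = [-12, -12, 0]. Then w[k] = R[0,0,k] / 6 for each k, giving w = [-12, -12, 0] / 6 = [-2, -2, 0].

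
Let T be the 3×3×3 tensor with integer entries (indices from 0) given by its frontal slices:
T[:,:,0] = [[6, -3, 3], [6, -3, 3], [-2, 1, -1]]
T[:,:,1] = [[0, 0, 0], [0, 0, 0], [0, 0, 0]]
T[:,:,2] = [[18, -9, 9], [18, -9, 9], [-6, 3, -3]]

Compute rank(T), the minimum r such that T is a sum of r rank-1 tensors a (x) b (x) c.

Lower bound: T ≠ 0 (e.g. T[0,0,0] = 6), so rank(T) ≥ 1.
Upper bound: the mode-1 fibre T[:,0,0] = [6, 6, -2] gives a = [3, 3, -1] (primitive direction); the mode-2 fibre T[0,:,0] = [6, -3, 3] gives b = [2, -1, 1]; then c[k] = T[0,0,k] / (a[0]·b[0]) = [6, 0, 18] / 6 = [1, 0, 3].
Expanding [3, 3, -1] (x) [2, -1, 1] (x) [1, 0, 3] reproduces all 27 entries of T, so T = [3, 3, -1] (x) [2, -1, 1] (x) [1, 0, 3] and rank(T) ≤ 1.
These bounds meet, so rank(T) = 1.

1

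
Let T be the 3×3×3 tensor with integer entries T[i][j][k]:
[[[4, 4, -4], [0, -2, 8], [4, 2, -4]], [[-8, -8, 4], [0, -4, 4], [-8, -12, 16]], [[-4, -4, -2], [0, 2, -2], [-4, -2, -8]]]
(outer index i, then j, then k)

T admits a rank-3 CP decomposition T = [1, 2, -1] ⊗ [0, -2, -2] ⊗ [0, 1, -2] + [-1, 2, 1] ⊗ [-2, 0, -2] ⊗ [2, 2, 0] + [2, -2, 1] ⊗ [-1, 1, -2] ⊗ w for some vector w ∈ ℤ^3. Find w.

w = [0, 0, 2]

Subtract the known terms from T to get the rank-1 residual R = [2, -2, 1] ⊗ [-1, 1, -2] ⊗ w, so R[i,j,k] = a[i]·b[j]·w[k]. Pick indices with nonzero a[0]·b[0] = (2)·(-1) = -2. Only the fibre through (0,0,·) is needed: R[0,0,:] = T[0,0,:] − Σₗ aₗ[0]bₗ[0]cₗ = [4, 4, -4] − (1)·(0)·[0, 1, -2] − (-1)·(-2)·[2, 2, 0] = [0, 0, -4]. Then w[k] = R[0,0,k] / -2 for each k, giving w = [0, 0, -4] / -2 = [0, 0, 2].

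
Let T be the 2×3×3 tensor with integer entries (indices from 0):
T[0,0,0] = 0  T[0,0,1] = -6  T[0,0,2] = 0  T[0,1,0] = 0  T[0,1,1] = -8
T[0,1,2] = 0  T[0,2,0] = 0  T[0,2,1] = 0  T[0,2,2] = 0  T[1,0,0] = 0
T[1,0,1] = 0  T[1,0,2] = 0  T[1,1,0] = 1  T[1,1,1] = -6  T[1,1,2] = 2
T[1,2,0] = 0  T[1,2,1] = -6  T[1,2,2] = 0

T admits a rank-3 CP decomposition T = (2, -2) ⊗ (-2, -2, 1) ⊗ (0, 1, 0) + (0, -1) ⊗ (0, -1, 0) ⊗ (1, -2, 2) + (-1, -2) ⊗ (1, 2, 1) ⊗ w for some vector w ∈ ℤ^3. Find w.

Subtract the known terms from T to get the rank-1 residual R = (-1, -2) ⊗ (1, 2, 1) ⊗ w, so R[i,j,k] = a[i]·b[j]·w[k]. Pick indices with nonzero a[0]·b[0] = (-1)·(1) = -1. Only the fibre through (0,0,·) is needed: R[0,0,:] = T[0,0,:] − Σₗ aₗ[0]bₗ[0]cₗ = [0, -6, 0] − (2)·(-2)·(0, 1, 0) − (0)·(0)·(1, -2, 2) = [0, -2, 0]. Then w[k] = R[0,0,k] / -1 for each k, giving w = [0, -2, 0] / -1 = (0, 2, 0).

w = (0, 2, 0)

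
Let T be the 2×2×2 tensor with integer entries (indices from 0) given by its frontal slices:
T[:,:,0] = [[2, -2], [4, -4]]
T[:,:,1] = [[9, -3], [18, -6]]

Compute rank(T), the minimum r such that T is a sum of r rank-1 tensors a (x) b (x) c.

2

Lower bound: in the mode-3 unfolding of T (rows indexed by k, columns by (i,j)) the 2×2 minor on rows k ∈ {0, 1}, columns (i,j) ∈ {(0,0), (0,1)} is det [[2, -2], [9, -3]] = 12 ≠ 0, so that unfolding has rank ≥ 2 and hence rank(T) ≥ 2 (CP rank is at least every unfolding rank, though it can be larger).
Upper bound: T[i,:,:] = a[i]·M for every slice, with a = [1, 2] and M = [[2, 9], [-2, -3]] (rows j, columns k).
Splitting M by its rows (j = 0, 1), M = [1, 0][2, 9]ᵀ + [0, 1][-2, -3]ᵀ.
Hence T = [1, 2] (x) [1, 0] (x) [2, 9] + [1, 2] (x) [0, 1] (x) [-2, -3], so rank(T) ≤ 2.
These bounds meet, so rank(T) = 2.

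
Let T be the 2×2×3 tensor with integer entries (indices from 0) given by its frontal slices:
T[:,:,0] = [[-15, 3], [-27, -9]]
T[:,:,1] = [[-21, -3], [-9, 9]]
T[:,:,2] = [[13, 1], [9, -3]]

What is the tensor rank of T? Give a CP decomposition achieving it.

Lower bound: the mode-3 unfolding of T (rows indexed by k, columns by (i,j) = (0,0), (0,1), (1,0), (1,1)) is [[-15, 3, -27, -9], [-21, -3, -9, 9], [13, 1, 9, -3]].
There the 2×2 minor on rows k ∈ {0, 1}, columns (i,j) ∈ {(0,0), (0,1)} is det [[-15, 3], [-21, -3]] = 108 ≠ 0, so this unfolding has rank ≥ 2; CP rank is at least every unfolding rank, so rank(T) ≥ 2. (Flattening ranks never certify an upper bound on CP rank; for that we must actually write T with 2 rank-1 terms.)
Upper bound — finding two terms. Write S_k = T[:,:,k] for the frontal slices: S₀ = [[-15, 3], [-27, -9]], S₁ = [[-21, -3], [-9, 9]], S₂ = [[13, 1], [9, -3]].
If T = a₁ ⊗ b₁ ⊗ c₁ + a₂ ⊗ b₂ ⊗ c₂ then each S_k = c₁[k]·a₁b₁ᵀ + c₂[k]·a₂b₂ᵀ. S₀ and S₁ are linearly independent, so a₁b₁ᵀ and a₂b₂ᵀ must span the same plane of matrices: they are the rank-1 matrices of the form x·S₀ + y·S₁.
det(x·S₀ + y·S₁) is 216·x² − 216·y² = 216·(x − y)(x + y), vanishing at (x:y) = (1:1) and (1:-1).
M₁ = S₀ + S₁ = [[-36, 0], [-36, 0]] = (-36)·(1, 1)(1, 0)ᵀ and M₂ = S₀ − S₁ = [[6, 6], [-18, -18]] = 6·(1, -3)(1, 1)ᵀ, so take a₁ = (1, 1), b₁ = (1, 0), a₂ = (1, -3), b₂ = (1, 1).
Each slice is an integer combination of E₁ = a₁b₁ᵀ and E₂ = a₂b₂ᵀ: S₀ = −18·E₁ + 3·E₂, S₁ = −18·E₁ − 3·E₂, S₂ = 12·E₁ + E₂; reading off coefficients, c₁ = (-18, -18, 12) and c₂ = (3, -3, 1).
Hence T = (1, 1) ⊗ (1, 0) ⊗ (-18, -18, 12) + (1, -3) ⊗ (1, 1) ⊗ (3, -3, 1), so rank(T) ≤ 2.
These bounds meet, so rank(T) = 2.

rank(T) = 2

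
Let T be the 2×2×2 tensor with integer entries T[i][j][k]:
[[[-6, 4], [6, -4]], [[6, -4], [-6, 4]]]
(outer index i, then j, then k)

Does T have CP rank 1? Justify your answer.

The mode-1 fibre T[:,0,0] = [-6, 6] gives a = [1, -1] (primitive direction); the mode-2 fibre T[0,:,0] = [-6, 6] gives b = [1, -1]; then c[k] = T[0,0,k] / (a[0]·b[0]) = [-6, 4] / 1 = [-6, 4].
Expanding [1, -1] ⊗ [1, -1] ⊗ [-6, 4] reproduces all 8 entries of T, so T = [1, -1] ⊗ [1, -1] ⊗ [-6, 4] and rank(T) ≤ 1.
Equivalently every frontal slice T[:,:,k] is c[k] times the rank-1 matrix [1, -1] ⊗ [1, -1]. So T has rank 1 (it is nonzero).

Yes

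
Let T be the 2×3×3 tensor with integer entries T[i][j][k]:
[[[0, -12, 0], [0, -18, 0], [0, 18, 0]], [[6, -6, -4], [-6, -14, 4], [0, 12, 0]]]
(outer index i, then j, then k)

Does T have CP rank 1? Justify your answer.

No

The mode-2 unfolding of T (rows indexed by j, columns by (i,k) = (0,0), (0,1), (0,2), (1,0), (1,1), (1,2)) is [[0, -12, 0, 6, -6, -4], [0, -18, 0, -6, -14, 4], [0, 18, 0, 0, 12, 0]].
There the 2×2 minor on rows j ∈ {0, 1}, columns (i,k) ∈ {(0,1), (1,0)} is det [[-12, 6], [-18, -6]] = 180 ≠ 0, so this unfolding has rank ≥ 2; CP rank is at least every unfolding rank, so rank(T) ≥ 2.
In particular rank(T) ≥ 2 > 1, so T is not rank-1.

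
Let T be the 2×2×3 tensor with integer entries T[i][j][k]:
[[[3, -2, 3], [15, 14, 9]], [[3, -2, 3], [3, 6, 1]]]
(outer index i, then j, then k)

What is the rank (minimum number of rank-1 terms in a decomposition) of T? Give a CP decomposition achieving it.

Lower bound: in the mode-1 unfolding of T (rows indexed by i, columns by (j,k)) the 2×2 minor on rows i ∈ {0, 1}, columns (j,k) ∈ {(0,0), (1,0)} is det [[3, 15], [3, 3]] = -36 ≠ 0, so that unfolding has rank ≥ 2 and hence rank(T) ≥ 2 (CP rank is at least every unfolding rank, though it can be larger).
Upper bound: with S_k = T[:,:,k], the two rank-1 terms a₁b₁ᵀ, a₂b₂ᵀ are the rank-1 members of the pencil x·S₀ + y·S₁.
det(x·S₀ + y·S₁) is −36·x² + 16·y² = (-4)·(3·x − 2·y)(3·x + 2·y), vanishing at (x:y) = (2:3) and (2:-3).
M₁ = 2·S₀ + 3·S₁ = [[0, 72], [0, 24]] = 24·[3, 1][0, 1]ᵀ and M₂ = 2·S₀ − 3·S₁ = [[12, -12], [12, -12]] = 12·[1, 1][1, -1]ᵀ, so take a₁ = [3, 1], b₁ = [0, 1], a₂ = [1, 1], b₂ = [1, -1].
Each slice is an integer combination of E₁ = a₁b₁ᵀ and E₂ = a₂b₂ᵀ: S₀ = 6·E₁ + 3·E₂, S₁ = 4·E₁ − 2·E₂, S₂ = 4·E₁ + 3·E₂; reading off coefficients, c₁ = [6, 4, 4] and c₂ = [3, -2, 3].
Hence T = [3, 1] ⊗ [0, 1] ⊗ [6, 4, 4] + [1, 1] ⊗ [1, -1] ⊗ [3, -2, 3], so rank(T) ≤ 2.
These bounds meet, so rank(T) = 2.

rank(T) = 2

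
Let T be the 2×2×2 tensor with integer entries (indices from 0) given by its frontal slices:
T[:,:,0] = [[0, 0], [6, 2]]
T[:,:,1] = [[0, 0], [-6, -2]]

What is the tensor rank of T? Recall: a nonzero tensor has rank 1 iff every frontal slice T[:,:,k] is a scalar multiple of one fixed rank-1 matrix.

Lower bound: T ≠ 0 (e.g. T[1,0,0] = 6), so rank(T) ≥ 1.
Upper bound: if T = a ⊗ b ⊗ c then every fibre of T is a multiple of the corresponding factor, so read the factors off the fibres through the nonzero entry T[1,0,0] = 6.
The mode-1 fibre T[:,0,0] = [0, 6] gives a = [0, 1] (primitive direction); the mode-2 fibre T[1,:,0] = [6, 2] gives b = [3, 1]; then c[k] = T[1,0,k] / (a[1]·b[0]) = [6, -6] / 3 = [2, -2].
Expanding [0, 1] ⊗ [3, 1] ⊗ [2, -2] reproduces all 8 entries of T, so T = [0, 1] ⊗ [3, 1] ⊗ [2, -2] and rank(T) ≤ 1.
These bounds meet, so rank(T) = 1.

1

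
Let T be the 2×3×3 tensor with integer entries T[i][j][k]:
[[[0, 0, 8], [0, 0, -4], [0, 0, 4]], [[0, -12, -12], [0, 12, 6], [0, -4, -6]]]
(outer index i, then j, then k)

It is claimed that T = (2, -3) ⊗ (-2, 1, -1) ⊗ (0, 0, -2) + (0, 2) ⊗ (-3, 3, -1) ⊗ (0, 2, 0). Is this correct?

Yes

Reconstruct entrywise from the claimed factors. For example, T[0,0,0] = 0 and Σₗ aₗ[0]bₗ[0]cₗ[0] = (2)·(-2)·(0) + (0)·(-3)·(0) = 0; checking all 18 entries, every one matches. The claim holds.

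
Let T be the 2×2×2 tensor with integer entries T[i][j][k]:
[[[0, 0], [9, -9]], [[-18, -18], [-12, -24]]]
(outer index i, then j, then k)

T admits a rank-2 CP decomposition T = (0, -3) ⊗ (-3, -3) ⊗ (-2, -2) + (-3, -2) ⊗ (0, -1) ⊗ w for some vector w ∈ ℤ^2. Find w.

w = (3, -3)

Subtract the known terms from T to get the rank-1 residual R = (-3, -2) ⊗ (0, -1) ⊗ w, so R[i,j,k] = a[i]·b[j]·w[k]. Pick indices with nonzero a[0]·b[1] = (-3)·(-1) = 3. Only the fibre through (0,1,·) is needed: R[0,1,:] = T[0,1,:] − Σₗ aₗ[0]bₗ[1]cₗ = [9, -9] − (0)·(-3)·(-2, -2) = [9, -9]. Then w[k] = R[0,1,k] / 3 for each k, giving w = [9, -9] / 3 = (3, -3).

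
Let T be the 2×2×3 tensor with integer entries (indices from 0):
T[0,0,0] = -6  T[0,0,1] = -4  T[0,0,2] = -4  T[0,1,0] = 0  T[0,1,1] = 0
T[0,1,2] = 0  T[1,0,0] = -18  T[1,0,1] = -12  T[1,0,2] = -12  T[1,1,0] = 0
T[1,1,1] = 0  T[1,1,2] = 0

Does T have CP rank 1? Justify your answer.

If T = a ⊗ b ⊗ c then every fibre of T is a multiple of the corresponding factor, so read the factors off the fibres through the nonzero entry T[0,0,0] = -6.
The mode-1 fibre T[:,0,0] = [-6, -18] gives a = [1, 3] (primitive direction); the mode-2 fibre T[0,:,0] = [-6, 0] gives b = [1, 0]; then c[k] = T[0,0,k] / (a[0]·b[0]) = [-6, -4, -4] / 1 = [-6, -4, -4].
Expanding [1, 3] ⊗ [1, 0] ⊗ [-6, -4, -4] reproduces all 12 entries of T, so T = [1, 3] ⊗ [1, 0] ⊗ [-6, -4, -4] and rank(T) ≤ 1.
Equivalently every frontal slice T[:,:,k] is c[k] times the rank-1 matrix [1, 3] ⊗ [1, 0]. So T has rank 1 (it is nonzero).

Yes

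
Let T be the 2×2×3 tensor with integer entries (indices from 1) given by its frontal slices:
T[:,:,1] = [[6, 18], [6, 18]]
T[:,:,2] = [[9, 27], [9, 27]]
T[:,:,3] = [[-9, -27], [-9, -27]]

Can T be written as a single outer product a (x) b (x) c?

If T = a (x) b (x) c then every fibre of T is a multiple of the corresponding factor, so read the factors off the fibres through the nonzero entry T[1,1,1] = 6.
The mode-1 fibre T[:,1,1] = [6, 6] gives a = [1, 1] (primitive direction); the mode-2 fibre T[1,:,1] = [6, 18] gives b = [1, 3]; then c[k] = T[1,1,k] / (a[1]·b[1]) = [6, 9, -9] / 1 = [6, 9, -9].
Expanding [1, 1] (x) [1, 3] (x) [6, 9, -9] reproduces all 12 entries of T, so T = [1, 1] (x) [1, 3] (x) [6, 9, -9] and rank(T) ≤ 1.
Equivalently every frontal slice T[:,:,k] is c[k] times the rank-1 matrix [1, 1] (x) [1, 3]. So T has rank 1 (it is nonzero).

Yes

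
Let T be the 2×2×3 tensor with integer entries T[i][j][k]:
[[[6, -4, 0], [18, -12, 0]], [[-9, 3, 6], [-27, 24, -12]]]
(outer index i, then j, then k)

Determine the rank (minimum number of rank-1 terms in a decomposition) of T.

Lower bound: the mode-2 unfolding of T (rows indexed by j, columns by (i,k) = (0,0), (0,1), (0,2), (1,0), (1,1), (1,2)) is [[6, -4, 0, -9, 3, 6], [18, -12, 0, -27, 24, -12]].
There the 2×2 minor on rows j ∈ {0, 1}, columns (i,k) ∈ {(0,0), (1,1)} is det [[6, 3], [18, 24]] = 90 ≠ 0, so this unfolding has rank ≥ 2; CP rank is at least every unfolding rank, so rank(T) ≥ 2. (Flattening ranks never certify an upper bound on CP rank; for that we must actually write T with 2 rank-1 terms.)
Upper bound — finding two terms. Write S_k = T[:,:,k] for the frontal slices: S₀ = [[6, 18], [-9, -27]], S₁ = [[-4, -12], [3, 24]], S₂ = [[0, 0], [6, -12]].
If T = a₁ ⊗ b₁ ⊗ c₁ + a₂ ⊗ b₂ ⊗ c₂ then each S_k = c₁[k]·a₁b₁ᵀ + c₂[k]·a₂b₂ᵀ. S₀ and S₁ are linearly independent, so a₁b₁ᵀ and a₂b₂ᵀ must span the same plane of matrices: they are the rank-1 matrices of the form x·S₀ + y·S₁.
det(x·S₀ + y·S₁) is 90·xy − 60·y² = 30·(3·x − 2·y)(y), vanishing at (x:y) = (2:3) and (1:0).
M₁ = 2·S₀ + 3·S₁ = [[0, 0], [-9, 18]] = (-9)·(0, 1)(1, -2)ᵀ and M₂ = S₀ = [[6, 18], [-9, -27]] = 3·(2, -3)(1, 3)ᵀ, so take a₁ = (0, 1), b₁ = (1, -2), a₂ = (2, -3), b₂ = (1, 3).
Each slice is an integer combination of E₁ = a₁b₁ᵀ and E₂ = a₂b₂ᵀ: S₀ = 3·E₂, S₁ = −3·E₁ − 2·E₂, S₂ = 6·E₁; reading off coefficients, c₁ = (0, -3, 6) and c₂ = (3, -2, 0).
Hence T = (0, 1) ⊗ (1, -2) ⊗ (0, -3, 6) + (2, -3) ⊗ (1, 3) ⊗ (3, -2, 0), so rank(T) ≤ 2.
These bounds meet, so rank(T) = 2.

2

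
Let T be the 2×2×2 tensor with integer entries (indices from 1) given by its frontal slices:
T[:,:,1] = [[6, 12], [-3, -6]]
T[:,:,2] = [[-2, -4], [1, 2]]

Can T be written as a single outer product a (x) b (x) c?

If T = a (x) b (x) c then every fibre of T is a multiple of the corresponding factor, so read the factors off the fibres through the nonzero entry T[1,1,1] = 6.
The mode-1 fibre T[:,1,1] = [6, -3] gives a = [2, -1] (primitive direction); the mode-2 fibre T[1,:,1] = [6, 12] gives b = [1, 2]; then c[k] = T[1,1,k] / (a[1]·b[1]) = [6, -2] / 2 = [3, -1].
Expanding [2, -1] (x) [1, 2] (x) [3, -1] reproduces all 8 entries of T, so T = [2, -1] (x) [1, 2] (x) [3, -1] and rank(T) ≤ 1.
Equivalently every frontal slice T[:,:,k] is c[k] times the rank-1 matrix [2, -1] (x) [1, 2]. So T has rank 1 (it is nonzero).

Yes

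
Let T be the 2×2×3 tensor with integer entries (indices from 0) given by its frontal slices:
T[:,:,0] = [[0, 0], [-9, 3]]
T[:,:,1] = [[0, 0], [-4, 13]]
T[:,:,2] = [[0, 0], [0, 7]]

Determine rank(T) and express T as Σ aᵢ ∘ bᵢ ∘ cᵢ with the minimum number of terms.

rank(T) = 2

Lower bound: the mode-3 unfolding of T (rows indexed by k, columns by (i,j) = (0,0), (0,1), (1,0), (1,1)) is [[0, 0, -9, 3], [0, 0, -4, 13], [0, 0, 0, 7]].
There the 2×2 minor on rows k ∈ {0, 1}, columns (i,j) ∈ {(1,0), (1,1)} is det [[-9, 3], [-4, 13]] = -105 ≠ 0, so this unfolding has rank ≥ 2; CP rank is at least every unfolding rank, so rank(T) ≥ 2. (Flattening ranks never certify an upper bound on CP rank; for that we must actually write T with 2 rank-1 terms.)
Upper bound — finding two terms. Every mode-1 slice of T is a multiple of one matrix: T[i,:,:] = a[i]·M with a = [0, 1] and M = [[-9, -4, 0], [3, 13, 7]] (rows indexed by j, columns by k). So it suffices to write M as a sum of two rank-1 matrices.
Splitting M by its rows (j = 0, 1), M = [1, 0][-9, -4, 0]ᵀ + [0, 1][3, 13, 7]ᵀ.
Hence T = [0, 1] ∘ [1, 0] ∘ [-9, -4, 0] + [0, 1] ∘ [0, 1] ∘ [3, 13, 7], so rank(T) ≤ 2.
These bounds meet, so rank(T) = 2.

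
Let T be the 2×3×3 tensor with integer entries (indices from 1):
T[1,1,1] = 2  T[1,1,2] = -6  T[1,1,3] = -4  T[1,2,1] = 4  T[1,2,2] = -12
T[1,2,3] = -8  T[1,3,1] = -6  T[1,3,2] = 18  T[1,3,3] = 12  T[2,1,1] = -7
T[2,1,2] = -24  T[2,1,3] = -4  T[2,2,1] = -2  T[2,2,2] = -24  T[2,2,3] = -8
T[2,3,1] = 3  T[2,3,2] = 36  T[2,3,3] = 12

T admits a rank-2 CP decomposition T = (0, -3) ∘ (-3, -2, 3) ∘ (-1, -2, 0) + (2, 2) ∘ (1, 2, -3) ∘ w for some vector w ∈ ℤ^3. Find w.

Subtract the known terms from T to get the rank-1 residual R = (2, 2) ∘ (1, 2, -3) ∘ w, so R[i,j,k] = a[i]·b[j]·w[k]. Pick indices with nonzero a[1]·b[1] = (2)·(1) = 2. Only the fibre through (1,1,·) is needed: R[1,1,:] = T[1,1,:] − Σₗ aₗ[1]bₗ[1]cₗ = [2, -6, -4] − (0)·(-3)·(-1, -2, 0) = [2, -6, -4]. Then w[k] = R[1,1,k] / 2 for each k, giving w = [2, -6, -4] / 2 = (1, -3, -2).

w = (1, -3, -2)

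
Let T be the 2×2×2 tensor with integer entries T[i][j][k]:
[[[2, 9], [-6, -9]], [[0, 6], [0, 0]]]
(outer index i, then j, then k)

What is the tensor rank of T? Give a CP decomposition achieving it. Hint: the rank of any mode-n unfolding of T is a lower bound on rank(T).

rank(T) = 2

Lower bound: the mode-2 unfolding of T (rows indexed by j, columns by (i,k) = (0,0), (0,1), (1,0), (1,1)) is [[2, 9, 0, 6], [-6, -9, 0, 0]].
There the 2×2 minor on rows j ∈ {0, 1}, columns (i,k) ∈ {(0,0), (0,1)} is det [[2, 9], [-6, -9]] = 36 ≠ 0, so this unfolding has rank ≥ 2; CP rank is at least every unfolding rank, so rank(T) ≥ 2. (This is only a lower bound: in general the CP rank may exceed every unfolding rank, so we still need to exhibit 2 rank-1 terms summing to T.)
Upper bound — finding two terms. Write S_k = T[:,:,k] for the frontal slices: S₀ = [[2, -6], [0, 0]], S₁ = [[9, -9], [6, 0]].
If T = a₁ ⊗ b₁ ⊗ c₁ + a₂ ⊗ b₂ ⊗ c₂ then each S_k = c₁[k]·a₁b₁ᵀ + c₂[k]·a₂b₂ᵀ. S₀ and S₁ are linearly independent, so a₁b₁ᵀ and a₂b₂ᵀ must span the same plane of matrices: they are the rank-1 matrices of the form x·S₀ + y·S₁.
det(x·S₀ + y·S₁) is 36·xy + 54·y² = 18·(2·x + 3·y)(y), vanishing at (x:y) = (3:-2) and (1:0).
M₁ = 3·S₀ − 2·S₁ = [[-12, 0], [-12, 0]] = (-12)·(1, 1)(1, 0)ᵀ and M₂ = S₀ = [[2, -6], [0, 0]] = 2·(1, 0)(1, -3)ᵀ, so take a₁ = (1, 1), b₁ = (1, 0), a₂ = (1, 0), b₂ = (1, -3).
Each slice is an integer combination of E₁ = a₁b₁ᵀ and E₂ = a₂b₂ᵀ: S₀ = 2·E₂, S₁ = 6·E₁ + 3·E₂; reading off coefficients, c₁ = (0, 6) and c₂ = (2, 3).
Hence T = (1, 1) ⊗ (1, 0) ⊗ (0, 6) + (1, 0) ⊗ (1, -3) ⊗ (2, 3), so rank(T) ≤ 2.
These bounds meet, so rank(T) = 2.
Check entry T[0,1,1] = -9: (1)·(0)·(6) + (1)·(-3)·(3) = -9.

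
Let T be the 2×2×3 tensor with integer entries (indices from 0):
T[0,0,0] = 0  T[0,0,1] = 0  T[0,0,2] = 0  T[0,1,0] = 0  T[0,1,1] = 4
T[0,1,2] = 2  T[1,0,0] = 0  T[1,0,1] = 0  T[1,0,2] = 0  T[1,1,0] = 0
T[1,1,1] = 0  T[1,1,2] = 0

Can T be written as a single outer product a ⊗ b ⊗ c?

Yes

The mode-1 fibre T[:,1,1] = [4, 0] gives a = [1, 0] (primitive direction); the mode-2 fibre T[0,:,1] = [0, 4] gives b = [0, 1]; then c[k] = T[0,1,k] / (a[0]·b[1]) = [0, 4, 2] / 1 = [0, 4, 2].
Expanding [1, 0] ⊗ [0, 1] ⊗ [0, 4, 2] reproduces all 12 entries of T, so T = [1, 0] ⊗ [0, 1] ⊗ [0, 4, 2] and rank(T) ≤ 1.
Equivalently every frontal slice T[:,:,k] is c[k] times the rank-1 matrix [1, 0] ⊗ [0, 1]. So T has rank 1 (it is nonzero).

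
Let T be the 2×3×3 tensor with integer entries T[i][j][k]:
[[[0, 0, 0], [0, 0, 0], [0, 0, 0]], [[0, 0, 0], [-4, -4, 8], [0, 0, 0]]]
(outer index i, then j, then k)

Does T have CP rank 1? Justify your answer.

Yes

If T = a ⊗ b ⊗ c then every fibre of T is a multiple of the corresponding factor, so read the factors off the fibres through the nonzero entry T[1,1,0] = -4.
The mode-1 fibre T[:,1,0] = [0, -4] gives a = [0, 1] (primitive direction); the mode-2 fibre T[1,:,0] = [0, -4, 0] gives b = [0, 1, 0]; then c[k] = T[1,1,k] / (a[1]·b[1]) = [-4, -4, 8] / 1 = [-4, -4, 8].
Expanding [0, 1] ⊗ [0, 1, 0] ⊗ [-4, -4, 8] reproduces all 18 entries of T, so T = [0, 1] ⊗ [0, 1, 0] ⊗ [-4, -4, 8] and rank(T) ≤ 1.
Equivalently every frontal slice T[:,:,k] is c[k] times the rank-1 matrix [0, 1] ⊗ [0, 1, 0]. So T has rank 1 (it is nonzero).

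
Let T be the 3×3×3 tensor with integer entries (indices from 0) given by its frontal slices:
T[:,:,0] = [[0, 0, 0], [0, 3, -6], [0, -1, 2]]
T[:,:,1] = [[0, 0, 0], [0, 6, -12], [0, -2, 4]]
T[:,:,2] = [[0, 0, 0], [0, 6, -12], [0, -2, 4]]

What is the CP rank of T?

1

Lower bound: T ≠ 0 (e.g. T[1,1,0] = 3), so rank(T) ≥ 1.
Upper bound: if T = a ∘ b ∘ c then every fibre of T is a multiple of the corresponding factor, so read the factors off the fibres through the nonzero entry T[1,1,0] = 3.
The mode-1 fibre T[:,1,0] = [0, 3, -1] gives a = (0, 3, -1) (primitive direction); the mode-2 fibre T[1,:,0] = [0, 3, -6] gives b = (0, 1, -2); then c[k] = T[1,1,k] / (a[1]·b[1]) = [3, 6, 6] / 3 = (1, 2, 2).
Expanding (0, 3, -1) ∘ (0, 1, -2) ∘ (1, 2, 2) reproduces all 27 entries of T, so T = (0, 3, -1) ∘ (0, 1, -2) ∘ (1, 2, 2) and rank(T) ≤ 1.
These bounds meet, so rank(T) = 1.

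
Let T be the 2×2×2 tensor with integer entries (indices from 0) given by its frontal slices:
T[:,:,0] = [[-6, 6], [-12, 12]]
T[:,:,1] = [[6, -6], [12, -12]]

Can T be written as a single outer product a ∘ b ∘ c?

Yes

If T = a ∘ b ∘ c then every fibre of T is a multiple of the corresponding factor, so read the factors off the fibres through the nonzero entry T[0,0,0] = -6.
The mode-1 fibre T[:,0,0] = [-6, -12] gives a = [1, 2] (primitive direction); the mode-2 fibre T[0,:,0] = [-6, 6] gives b = [1, -1]; then c[k] = T[0,0,k] / (a[0]·b[0]) = [-6, 6] / 1 = [-6, 6].
Expanding [1, 2] ∘ [1, -1] ∘ [-6, 6] reproduces all 8 entries of T, so T = [1, 2] ∘ [1, -1] ∘ [-6, 6] and rank(T) ≤ 1.
Equivalently every frontal slice T[:,:,k] is c[k] times the rank-1 matrix [1, 2] ∘ [1, -1]. So T has rank 1 (it is nonzero).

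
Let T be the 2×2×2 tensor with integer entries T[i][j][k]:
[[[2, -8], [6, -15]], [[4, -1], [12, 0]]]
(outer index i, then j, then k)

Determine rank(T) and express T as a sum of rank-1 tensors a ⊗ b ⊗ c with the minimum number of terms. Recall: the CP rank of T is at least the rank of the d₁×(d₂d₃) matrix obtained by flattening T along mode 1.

Lower bound: in the mode-2 unfolding of T (rows indexed by j, columns by (i,k)) the 2×2 minor on rows j ∈ {0, 1}, columns (i,k) ∈ {(0,0), (0,1)} is det [[2, -8], [6, -15]] = 18 ≠ 0, so that unfolding has rank ≥ 2 and hence rank(T) ≥ 2 (CP rank is at least every unfolding rank, though it can be larger).
Upper bound: with S_k = T[:,:,k], the two rank-1 terms a₁b₁ᵀ, a₂b₂ᵀ are the rank-1 members of the pencil x·S₀ + y·S₁.
det(x·S₀ + y·S₁) is −30·xy − 15·y² = (-15)·(y)(2·x + y), vanishing at (x:y) = (1:0) and (1:-2).
M₁ = S₀ = [[2, 6], [4, 12]] = 2·[1, 2][1, 3]ᵀ and M₂ = S₀ − 2·S₁ = [[18, 36], [6, 12]] = 6·[3, 1][1, 2]ᵀ, so take a₁ = [1, 2], b₁ = [1, 3], a₂ = [3, 1], b₂ = [1, 2].
Each slice is an integer combination of E₁ = a₁b₁ᵀ and E₂ = a₂b₂ᵀ: S₀ = 2·E₁, S₁ = E₁ − 3·E₂; reading off coefficients, c₁ = [2, 1] and c₂ = [0, -3].
Hence T = [1, 2] ⊗ [1, 3] ⊗ [2, 1] + [3, 1] ⊗ [1, 2] ⊗ [0, -3], so rank(T) ≤ 2.
These bounds meet, so rank(T) = 2.

rank(T) = 2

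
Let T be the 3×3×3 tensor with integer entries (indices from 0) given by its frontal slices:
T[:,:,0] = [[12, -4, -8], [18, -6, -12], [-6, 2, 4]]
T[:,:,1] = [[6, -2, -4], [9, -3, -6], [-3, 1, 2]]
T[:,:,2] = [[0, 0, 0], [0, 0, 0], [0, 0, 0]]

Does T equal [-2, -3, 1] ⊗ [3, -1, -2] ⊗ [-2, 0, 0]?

No

Reconstruct entry (0,0,1) from the claimed factors: Σₗ aₗ[0]bₗ[0]cₗ[1] = (-2)·(3)·(0) = 0, but T[0,0,1] = 6. The claim is false.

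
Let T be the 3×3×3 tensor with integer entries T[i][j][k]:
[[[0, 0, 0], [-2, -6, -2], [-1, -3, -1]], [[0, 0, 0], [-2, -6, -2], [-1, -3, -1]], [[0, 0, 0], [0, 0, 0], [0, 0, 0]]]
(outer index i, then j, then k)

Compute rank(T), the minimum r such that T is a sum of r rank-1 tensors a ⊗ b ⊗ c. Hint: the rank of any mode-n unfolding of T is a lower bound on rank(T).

1

Lower bound: T ≠ 0 (e.g. T[0,1,0] = -2), so rank(T) ≥ 1.
Upper bound: if T = a ⊗ b ⊗ c then every fibre of T is a multiple of the corresponding factor, so read the factors off the fibres through the nonzero entry T[0,1,0] = -2.
The mode-1 fibre T[:,1,0] = [-2, -2, 0] gives a = [1, 1, 0] (primitive direction); the mode-2 fibre T[0,:,0] = [0, -2, -1] gives b = [0, 2, 1]; then c[k] = T[0,1,k] / (a[0]·b[1]) = [-2, -6, -2] / 2 = [-1, -3, -1].
Expanding [1, 1, 0] ⊗ [0, 2, 1] ⊗ [-1, -3, -1] reproduces all 27 entries of T, so T = [1, 1, 0] ⊗ [0, 2, 1] ⊗ [-1, -3, -1] and rank(T) ≤ 1.
These bounds meet, so rank(T) = 1.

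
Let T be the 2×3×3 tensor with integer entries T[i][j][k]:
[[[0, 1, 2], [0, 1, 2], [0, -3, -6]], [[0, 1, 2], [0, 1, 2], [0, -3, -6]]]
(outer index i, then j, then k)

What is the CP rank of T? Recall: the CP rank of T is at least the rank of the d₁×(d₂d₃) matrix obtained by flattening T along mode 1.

1

Lower bound: T ≠ 0 (e.g. T[0,0,1] = 1), so rank(T) ≥ 1.
Upper bound: if T = a ⊗ b ⊗ c then every fibre of T is a multiple of the corresponding factor, so read the factors off the fibres through the nonzero entry T[0,0,1] = 1.
The mode-1 fibre T[:,0,1] = [1, 1] gives a = (1, 1) (primitive direction); the mode-2 fibre T[0,:,1] = [1, 1, -3] gives b = (1, 1, -3); then c[k] = T[0,0,k] / (a[0]·b[0]) = [0, 1, 2] / 1 = (0, 1, 2).
Expanding (1, 1) ⊗ (1, 1, -3) ⊗ (0, 1, 2) reproduces all 18 entries of T, so T = (1, 1) ⊗ (1, 1, -3) ⊗ (0, 1, 2) and rank(T) ≤ 1.
These bounds meet, so rank(T) = 1.
Check entry T[1,2,2] = -6: (1)·(-3)·(2) = -6.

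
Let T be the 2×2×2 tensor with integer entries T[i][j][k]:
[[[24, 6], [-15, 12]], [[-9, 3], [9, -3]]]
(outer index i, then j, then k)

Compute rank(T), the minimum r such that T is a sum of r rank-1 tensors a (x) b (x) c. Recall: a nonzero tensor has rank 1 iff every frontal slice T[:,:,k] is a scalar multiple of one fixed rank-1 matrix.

Lower bound: in the mode-2 unfolding of T (rows indexed by j, columns by (i,k)) the 2×2 minor on rows j ∈ {0, 1}, columns (i,k) ∈ {(0,0), (0,1)} is det [[24, 6], [-15, 12]] = 378 ≠ 0, so that unfolding has rank ≥ 2 and hence rank(T) ≥ 2 (CP rank is at least every unfolding rank, though it can be larger).
Upper bound: with S_k = T[:,:,k], the two rank-1 terms a₁b₁ᵀ, a₂b₂ᵀ are the rank-1 members of the pencil x·S₀ + y·S₁.
det(x·S₀ + y·S₁) is 81·x² + 135·xy − 54·y² = 27·(x + 2·y)(3·x − y), vanishing at (x:y) = (2:-1) and (1:3).
M₁ = 2·S₀ − S₁ = [[42, -42], [-21, 21]] = 21·[2, -1][1, -1]ᵀ and M₂ = S₀ + 3·S₁ = [[42, 21], [0, 0]] = 21·[1, 0][2, 1]ᵀ, so take a₁ = [2, -1], b₁ = [1, -1], a₂ = [1, 0], b₂ = [2, 1].
Each slice is an integer combination of E₁ = a₁b₁ᵀ and E₂ = a₂b₂ᵀ: S₀ = 9·E₁ + 3·E₂, S₁ = −3·E₁ + 6·E₂; reading off coefficients, c₁ = [9, -3] and c₂ = [3, 6].
Hence T = [2, -1] (x) [1, -1] (x) [9, -3] + [1, 0] (x) [2, 1] (x) [3, 6], so rank(T) ≤ 2.
These bounds meet, so rank(T) = 2.

2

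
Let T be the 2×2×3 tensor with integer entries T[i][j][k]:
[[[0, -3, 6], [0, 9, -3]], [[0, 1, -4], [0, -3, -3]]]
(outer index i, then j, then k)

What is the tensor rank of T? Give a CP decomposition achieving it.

Lower bound: in the mode-2 unfolding of T (rows indexed by j, columns by (i,k)) the 2×2 minor on rows j ∈ {0, 1}, columns (i,k) ∈ {(0,1), (0,2)} is det [[-3, 6], [9, -3]] = -45 ≠ 0, so that unfolding has rank ≥ 2 and hence rank(T) ≥ 2 (CP rank is at least every unfolding rank, though it can be larger).
Upper bound: with S_k = T[:,:,k], the two rank-1 terms a₁b₁ᵀ, a₂b₂ᵀ are the rank-1 members of the pencil x·S₁ + y·S₂.
det(x·S₁ + y·S₂) is 30·xy − 30·y² = 30·(x − y)(y), vanishing at (x:y) = (1:1) and (1:0).
M₁ = S₁ + S₂ = [[3, 6], [-3, -6]] = 3·[1, -1][1, 2]ᵀ and M₂ = S₁ = [[-3, 9], [1, -3]] = −[3, -1][1, -3]ᵀ, so take a₁ = [1, -1], b₁ = [1, 2], a₂ = [3, -1], b₂ = [1, -3].
Each slice is an integer combination of E₁ = a₁b₁ᵀ and E₂ = a₂b₂ᵀ: S₀ = 0, S₁ = −E₂, S₂ = 3·E₁ + E₂; reading off coefficients, c₁ = [0, 0, 3] and c₂ = [0, -1, 1].
Hence T = [1, -1] ⊗ [1, 2] ⊗ [0, 0, 3] + [3, -1] ⊗ [1, -3] ⊗ [0, -1, 1], so rank(T) ≤ 2.
These bounds meet, so rank(T) = 2.

rank(T) = 2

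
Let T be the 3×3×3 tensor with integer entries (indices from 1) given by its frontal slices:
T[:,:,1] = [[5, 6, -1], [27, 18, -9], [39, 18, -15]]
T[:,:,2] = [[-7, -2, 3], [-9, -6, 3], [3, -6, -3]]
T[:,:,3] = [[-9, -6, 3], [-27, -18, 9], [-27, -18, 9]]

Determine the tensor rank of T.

Lower bound: in the mode-2 unfolding of T (rows indexed by j, columns by (i,k)) the 2×2 minor on rows j ∈ {1, 2}, columns (i,k) ∈ {(1,1), (1,2)} is det [[5, -7], [6, -2]] = 32 ≠ 0, so that unfolding has rank ≥ 2 and hence rank(T) ≥ 2 (CP rank is at least every unfolding rank, though it can be larger).
Upper bound: with S_k = T[:,:,k], the two rank-1 terms a₁b₁ᵀ, a₂b₂ᵀ are the rank-1 members of the pencil x·S₁ + y·S₂.
The 2×2 minor of x·S₁ + y·S₂ on rows {1,2}, columns {1,2} is −72·x² − 48·xy + 24·y² = (-24)·(3·x − y)(x + y), vanishing at (x:y) = (1:3) and (1:-1).
M₁ = S₁ + 3·S₂ = [[-16, 0, 8], [0, 0, 0], [48, 0, -24]] = (-8)·[1, 0, -3][2, 0, -1]ᵀ and M₂ = S₁ − S₂ = [[12, 8, -4], [36, 24, -12], [36, 24, -12]] = 4·[1, 3, 3][3, 2, -1]ᵀ, so take a₁ = [1, 0, -3], b₁ = [2, 0, -1], a₂ = [1, 3, 3], b₂ = [3, 2, -1].
Each slice is an integer combination of E₁ = a₁b₁ᵀ and E₂ = a₂b₂ᵀ: S₁ = −2·E₁ + 3·E₂, S₂ = −2·E₁ − E₂, S₃ = −3·E₂; reading off coefficients, c₁ = [-2, -2, 0] and c₂ = [3, -1, -3].
Hence T = [1, 0, -3] ⊗ [2, 0, -1] ⊗ [-2, -2, 0] + [1, 3, 3] ⊗ [3, 2, -1] ⊗ [3, -1, -3], so rank(T) ≤ 2.
These bounds meet, so rank(T) = 2.

2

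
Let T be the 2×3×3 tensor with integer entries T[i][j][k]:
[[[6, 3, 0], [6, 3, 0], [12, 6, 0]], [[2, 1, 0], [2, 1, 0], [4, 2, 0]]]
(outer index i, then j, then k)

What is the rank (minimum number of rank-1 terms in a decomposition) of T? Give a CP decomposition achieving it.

rank(T) = 1

Lower bound: T ≠ 0 (e.g. T[0,0,0] = 6), so rank(T) ≥ 1.
Upper bound: if T = a ∘ b ∘ c then every fibre of T is a multiple of the corresponding factor, so read the factors off the fibres through the nonzero entry T[0,0,0] = 6.
The mode-1 fibre T[:,0,0] = [6, 2] gives a = [3, 1] (primitive direction); the mode-2 fibre T[0,:,0] = [6, 6, 12] gives b = [1, 1, 2]; then c[k] = T[0,0,k] / (a[0]·b[0]) = [6, 3, 0] / 3 = [2, 1, 0].
Expanding [3, 1] ∘ [1, 1, 2] ∘ [2, 1, 0] reproduces all 18 entries of T, so T = [3, 1] ∘ [1, 1, 2] ∘ [2, 1, 0] and rank(T) ≤ 1.
These bounds meet, so rank(T) = 1.
Check entry T[1,1,1] = 1: (1)·(1)·(1) = 1.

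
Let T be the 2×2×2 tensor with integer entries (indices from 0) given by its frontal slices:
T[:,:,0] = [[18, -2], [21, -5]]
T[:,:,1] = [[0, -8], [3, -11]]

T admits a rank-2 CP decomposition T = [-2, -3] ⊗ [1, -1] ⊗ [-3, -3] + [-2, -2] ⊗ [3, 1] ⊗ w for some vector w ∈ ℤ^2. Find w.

Subtract the known terms from T to get the rank-1 residual R = [-2, -2] ⊗ [3, 1] ⊗ w, so R[i,j,k] = a[i]·b[j]·w[k]. Pick indices with nonzero a[0]·b[0] = (-2)·(3) = -6. Only the fibre through (0,0,·) is needed: R[0,0,:] = T[0,0,:] − Σₗ aₗ[0]bₗ[0]cₗ = [18, 0] − (-2)·(1)·[-3, -3] = [12, -6]. Then w[k] = R[0,0,k] / -6 for each k, giving w = [12, -6] / -6 = [-2, 1].

w = [-2, 1]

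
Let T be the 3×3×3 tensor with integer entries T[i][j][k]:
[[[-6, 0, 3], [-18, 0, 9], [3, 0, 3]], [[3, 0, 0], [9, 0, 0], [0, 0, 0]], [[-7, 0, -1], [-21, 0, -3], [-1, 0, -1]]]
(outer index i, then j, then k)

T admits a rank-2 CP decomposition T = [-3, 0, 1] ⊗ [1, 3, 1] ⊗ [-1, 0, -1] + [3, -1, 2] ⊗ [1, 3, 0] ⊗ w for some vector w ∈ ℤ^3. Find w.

w = [-3, 0, 0]

Subtract the known terms from T to get the rank-1 residual R = [3, -1, 2] ⊗ [1, 3, 0] ⊗ w, so R[i,j,k] = a[i]·b[j]·w[k]. Pick indices with nonzero a[0]·b[0] = (3)·(1) = 3. Only the fibre through (0,0,·) is needed: R[0,0,:] = T[0,0,:] − Σₗ aₗ[0]bₗ[0]cₗ = [-6, 0, 3] − (-3)·(1)·[-1, 0, -1] = [-9, 0, 0]. Then w[k] = R[0,0,k] / 3 for each k, giving w = [-9, 0, 0] / 3 = [-3, 0, 0].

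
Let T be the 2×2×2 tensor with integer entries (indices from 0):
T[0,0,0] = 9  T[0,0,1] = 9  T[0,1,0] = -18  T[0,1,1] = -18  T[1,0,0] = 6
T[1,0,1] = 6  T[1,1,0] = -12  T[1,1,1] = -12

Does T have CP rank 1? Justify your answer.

If T = a ⊗ b ⊗ c then every fibre of T is a multiple of the corresponding factor, so read the factors off the fibres through the nonzero entry T[0,0,0] = 9.
The mode-1 fibre T[:,0,0] = [9, 6] gives a = [3, 2] (primitive direction); the mode-2 fibre T[0,:,0] = [9, -18] gives b = [1, -2]; then c[k] = T[0,0,k] / (a[0]·b[0]) = [9, 9] / 3 = [3, 3].
Expanding [3, 2] ⊗ [1, -2] ⊗ [3, 3] reproduces all 8 entries of T, so T = [3, 2] ⊗ [1, -2] ⊗ [3, 3] and rank(T) ≤ 1.
Equivalently every frontal slice T[:,:,k] is c[k] times the rank-1 matrix [3, 2] ⊗ [1, -2]. So T has rank 1 (it is nonzero).

Yes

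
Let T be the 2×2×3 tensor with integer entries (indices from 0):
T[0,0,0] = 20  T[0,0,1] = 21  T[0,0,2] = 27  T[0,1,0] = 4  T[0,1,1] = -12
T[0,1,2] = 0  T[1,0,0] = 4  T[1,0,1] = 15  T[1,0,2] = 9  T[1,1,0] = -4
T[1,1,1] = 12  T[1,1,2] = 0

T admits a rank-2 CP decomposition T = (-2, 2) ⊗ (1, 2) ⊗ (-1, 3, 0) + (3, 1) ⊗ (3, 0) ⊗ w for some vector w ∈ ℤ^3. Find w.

w = (2, 3, 3)

Subtract the known terms from T to get the rank-1 residual R = (3, 1) ⊗ (3, 0) ⊗ w, so R[i,j,k] = a[i]·b[j]·w[k]. Pick indices with nonzero a[0]·b[0] = (3)·(3) = 9. Only the fibre through (0,0,·) is needed: R[0,0,:] = T[0,0,:] − Σₗ aₗ[0]bₗ[0]cₗ = [20, 21, 27] − (-2)·(1)·(-1, 3, 0) = [18, 27, 27]. Then w[k] = R[0,0,k] / 9 for each k, giving w = [18, 27, 27] / 9 = (2, 3, 3).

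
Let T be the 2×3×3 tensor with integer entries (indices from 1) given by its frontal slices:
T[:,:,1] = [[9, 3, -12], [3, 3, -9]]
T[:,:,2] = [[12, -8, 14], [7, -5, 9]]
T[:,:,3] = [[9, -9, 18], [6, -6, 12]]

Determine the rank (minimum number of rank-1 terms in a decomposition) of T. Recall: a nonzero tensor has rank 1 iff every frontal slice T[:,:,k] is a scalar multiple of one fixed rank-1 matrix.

Lower bound: in the mode-2 unfolding of T (rows indexed by j, columns by (i,k)) the 2×2 minor on rows j ∈ {1, 2}, columns (i,k) ∈ {(1,1), (1,2)} is det [[9, 12], [3, -8]] = -108 ≠ 0, so that unfolding has rank ≥ 2 and hence rank(T) ≥ 2 (CP rank is at least every unfolding rank, though it can be larger).
Upper bound: with S_k = T[:,:,k], the two rank-1 terms a₁b₁ᵀ, a₂b₂ᵀ are the rank-1 members of the pencil x·S₁ + y·S₂.
The 2×2 minor of x·S₁ + y·S₂ on rows {1,2}, columns {1,2} is 18·x² − 6·xy − 4·y² = 2·(3·x − 2·y)(3·x + y), vanishing at (x:y) = (2:3) and (1:-3).
M₁ = 2·S₁ + 3·S₂ = [[54, -18, 18], [27, -9, 9]] = 9·(2, 1)(3, -1, 1)ᵀ and M₂ = S₁ − 3·S₂ = [[-27, 27, -54], [-18, 18, -36]] = (-9)·(3, 2)(1, -1, 2)ᵀ, so take a₁ = (2, 1), b₁ = (3, -1, 1), a₂ = (3, 2), b₂ = (1, -1, 2).
Each slice is an integer combination of E₁ = a₁b₁ᵀ and E₂ = a₂b₂ᵀ: S₁ = 3·E₁ − 3·E₂, S₂ = E₁ + 2·E₂, S₃ = 3·E₂; reading off coefficients, c₁ = (3, 1, 0) and c₂ = (-3, 2, 3).
Hence T = (2, 1) (x) (3, -1, 1) (x) (3, 1, 0) + (3, 2) (x) (1, -1, 2) (x) (-3, 2, 3), so rank(T) ≤ 2.
These bounds meet, so rank(T) = 2.

2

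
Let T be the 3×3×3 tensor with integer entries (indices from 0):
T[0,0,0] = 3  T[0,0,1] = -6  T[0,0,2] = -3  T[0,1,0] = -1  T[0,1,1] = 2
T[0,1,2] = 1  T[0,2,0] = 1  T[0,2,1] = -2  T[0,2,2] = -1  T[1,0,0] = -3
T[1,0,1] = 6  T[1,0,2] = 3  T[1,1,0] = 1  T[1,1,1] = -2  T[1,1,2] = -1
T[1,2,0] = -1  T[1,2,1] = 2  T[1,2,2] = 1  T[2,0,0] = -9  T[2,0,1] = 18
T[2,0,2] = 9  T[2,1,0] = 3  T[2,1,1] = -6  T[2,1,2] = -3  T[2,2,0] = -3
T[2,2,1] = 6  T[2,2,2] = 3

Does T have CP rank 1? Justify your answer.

Yes

If T = a ⊗ b ⊗ c then every fibre of T is a multiple of the corresponding factor, so read the factors off the fibres through the nonzero entry T[0,0,0] = 3.
The mode-1 fibre T[:,0,0] = [3, -3, -9] gives a = [1, -1, -3] (primitive direction); the mode-2 fibre T[0,:,0] = [3, -1, 1] gives b = [3, -1, 1]; then c[k] = T[0,0,k] / (a[0]·b[0]) = [3, -6, -3] / 3 = [1, -2, -1].
Expanding [1, -1, -3] ⊗ [3, -1, 1] ⊗ [1, -2, -1] reproduces all 27 entries of T, so T = [1, -1, -3] ⊗ [3, -1, 1] ⊗ [1, -2, -1] and rank(T) ≤ 1.
Equivalently every frontal slice T[:,:,k] is c[k] times the rank-1 matrix [1, -1, -3] ⊗ [3, -1, 1]. So T has rank 1 (it is nonzero).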